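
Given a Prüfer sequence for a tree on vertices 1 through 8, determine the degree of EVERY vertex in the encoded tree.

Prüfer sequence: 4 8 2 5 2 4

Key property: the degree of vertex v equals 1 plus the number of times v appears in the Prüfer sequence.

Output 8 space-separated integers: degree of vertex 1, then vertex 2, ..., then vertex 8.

Answer: 1 3 1 3 2 1 1 2

Derivation:
p_1 = 4: count[4] becomes 1
p_2 = 8: count[8] becomes 1
p_3 = 2: count[2] becomes 1
p_4 = 5: count[5] becomes 1
p_5 = 2: count[2] becomes 2
p_6 = 4: count[4] becomes 2
Degrees (1 + count): deg[1]=1+0=1, deg[2]=1+2=3, deg[3]=1+0=1, deg[4]=1+2=3, deg[5]=1+1=2, deg[6]=1+0=1, deg[7]=1+0=1, deg[8]=1+1=2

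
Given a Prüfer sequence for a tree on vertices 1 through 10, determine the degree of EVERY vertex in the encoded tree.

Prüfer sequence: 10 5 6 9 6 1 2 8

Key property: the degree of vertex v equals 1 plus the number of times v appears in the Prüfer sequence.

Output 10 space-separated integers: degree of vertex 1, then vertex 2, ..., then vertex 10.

Answer: 2 2 1 1 2 3 1 2 2 2

Derivation:
p_1 = 10: count[10] becomes 1
p_2 = 5: count[5] becomes 1
p_3 = 6: count[6] becomes 1
p_4 = 9: count[9] becomes 1
p_5 = 6: count[6] becomes 2
p_6 = 1: count[1] becomes 1
p_7 = 2: count[2] becomes 1
p_8 = 8: count[8] becomes 1
Degrees (1 + count): deg[1]=1+1=2, deg[2]=1+1=2, deg[3]=1+0=1, deg[4]=1+0=1, deg[5]=1+1=2, deg[6]=1+2=3, deg[7]=1+0=1, deg[8]=1+1=2, deg[9]=1+1=2, deg[10]=1+1=2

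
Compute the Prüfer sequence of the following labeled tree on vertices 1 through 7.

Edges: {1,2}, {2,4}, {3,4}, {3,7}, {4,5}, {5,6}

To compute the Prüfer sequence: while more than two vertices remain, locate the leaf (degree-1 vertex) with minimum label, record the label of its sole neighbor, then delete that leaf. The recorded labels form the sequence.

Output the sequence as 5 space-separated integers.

Step 1: leaves = {1,6,7}. Remove smallest leaf 1, emit neighbor 2.
Step 2: leaves = {2,6,7}. Remove smallest leaf 2, emit neighbor 4.
Step 3: leaves = {6,7}. Remove smallest leaf 6, emit neighbor 5.
Step 4: leaves = {5,7}. Remove smallest leaf 5, emit neighbor 4.
Step 5: leaves = {4,7}. Remove smallest leaf 4, emit neighbor 3.
Done: 2 vertices remain (3, 7). Sequence = [2 4 5 4 3]

Answer: 2 4 5 4 3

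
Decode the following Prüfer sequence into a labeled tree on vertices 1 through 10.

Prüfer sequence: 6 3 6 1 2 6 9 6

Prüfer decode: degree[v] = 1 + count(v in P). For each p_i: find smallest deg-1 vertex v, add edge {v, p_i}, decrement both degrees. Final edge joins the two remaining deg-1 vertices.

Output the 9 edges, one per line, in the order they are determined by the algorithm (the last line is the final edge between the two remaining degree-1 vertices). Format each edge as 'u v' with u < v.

Initial degrees: {1:2, 2:2, 3:2, 4:1, 5:1, 6:5, 7:1, 8:1, 9:2, 10:1}
Step 1: smallest deg-1 vertex = 4, p_1 = 6. Add edge {4,6}. Now deg[4]=0, deg[6]=4.
Step 2: smallest deg-1 vertex = 5, p_2 = 3. Add edge {3,5}. Now deg[5]=0, deg[3]=1.
Step 3: smallest deg-1 vertex = 3, p_3 = 6. Add edge {3,6}. Now deg[3]=0, deg[6]=3.
Step 4: smallest deg-1 vertex = 7, p_4 = 1. Add edge {1,7}. Now deg[7]=0, deg[1]=1.
Step 5: smallest deg-1 vertex = 1, p_5 = 2. Add edge {1,2}. Now deg[1]=0, deg[2]=1.
Step 6: smallest deg-1 vertex = 2, p_6 = 6. Add edge {2,6}. Now deg[2]=0, deg[6]=2.
Step 7: smallest deg-1 vertex = 8, p_7 = 9. Add edge {8,9}. Now deg[8]=0, deg[9]=1.
Step 8: smallest deg-1 vertex = 9, p_8 = 6. Add edge {6,9}. Now deg[9]=0, deg[6]=1.
Final: two remaining deg-1 vertices are 6, 10. Add edge {6,10}.

Answer: 4 6
3 5
3 6
1 7
1 2
2 6
8 9
6 9
6 10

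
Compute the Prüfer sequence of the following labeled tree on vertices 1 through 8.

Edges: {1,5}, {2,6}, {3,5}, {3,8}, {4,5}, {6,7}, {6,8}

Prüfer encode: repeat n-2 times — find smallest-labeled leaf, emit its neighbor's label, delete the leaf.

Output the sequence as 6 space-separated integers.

Answer: 5 6 5 3 8 6

Derivation:
Step 1: leaves = {1,2,4,7}. Remove smallest leaf 1, emit neighbor 5.
Step 2: leaves = {2,4,7}. Remove smallest leaf 2, emit neighbor 6.
Step 3: leaves = {4,7}. Remove smallest leaf 4, emit neighbor 5.
Step 4: leaves = {5,7}. Remove smallest leaf 5, emit neighbor 3.
Step 5: leaves = {3,7}. Remove smallest leaf 3, emit neighbor 8.
Step 6: leaves = {7,8}. Remove smallest leaf 7, emit neighbor 6.
Done: 2 vertices remain (6, 8). Sequence = [5 6 5 3 8 6]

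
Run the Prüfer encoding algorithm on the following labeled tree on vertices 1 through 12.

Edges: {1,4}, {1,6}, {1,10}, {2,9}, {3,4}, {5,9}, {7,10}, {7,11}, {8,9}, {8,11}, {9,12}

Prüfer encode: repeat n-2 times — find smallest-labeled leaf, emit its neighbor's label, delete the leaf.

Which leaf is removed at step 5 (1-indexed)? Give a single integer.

Answer: 6

Derivation:
Step 1: current leaves = {2,3,5,6,12}. Remove leaf 2 (neighbor: 9).
Step 2: current leaves = {3,5,6,12}. Remove leaf 3 (neighbor: 4).
Step 3: current leaves = {4,5,6,12}. Remove leaf 4 (neighbor: 1).
Step 4: current leaves = {5,6,12}. Remove leaf 5 (neighbor: 9).
Step 5: current leaves = {6,12}. Remove leaf 6 (neighbor: 1).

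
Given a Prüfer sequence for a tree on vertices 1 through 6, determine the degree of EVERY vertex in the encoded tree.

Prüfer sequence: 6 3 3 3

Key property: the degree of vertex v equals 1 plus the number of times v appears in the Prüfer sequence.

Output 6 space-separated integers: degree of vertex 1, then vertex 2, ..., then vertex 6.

Answer: 1 1 4 1 1 2

Derivation:
p_1 = 6: count[6] becomes 1
p_2 = 3: count[3] becomes 1
p_3 = 3: count[3] becomes 2
p_4 = 3: count[3] becomes 3
Degrees (1 + count): deg[1]=1+0=1, deg[2]=1+0=1, deg[3]=1+3=4, deg[4]=1+0=1, deg[5]=1+0=1, deg[6]=1+1=2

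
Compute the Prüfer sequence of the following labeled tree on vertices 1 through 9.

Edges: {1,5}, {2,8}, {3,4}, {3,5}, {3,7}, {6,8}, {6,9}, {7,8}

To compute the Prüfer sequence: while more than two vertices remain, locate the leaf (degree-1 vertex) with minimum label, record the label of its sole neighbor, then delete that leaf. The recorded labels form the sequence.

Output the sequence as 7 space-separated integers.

Step 1: leaves = {1,2,4,9}. Remove smallest leaf 1, emit neighbor 5.
Step 2: leaves = {2,4,5,9}. Remove smallest leaf 2, emit neighbor 8.
Step 3: leaves = {4,5,9}. Remove smallest leaf 4, emit neighbor 3.
Step 4: leaves = {5,9}. Remove smallest leaf 5, emit neighbor 3.
Step 5: leaves = {3,9}. Remove smallest leaf 3, emit neighbor 7.
Step 6: leaves = {7,9}. Remove smallest leaf 7, emit neighbor 8.
Step 7: leaves = {8,9}. Remove smallest leaf 8, emit neighbor 6.
Done: 2 vertices remain (6, 9). Sequence = [5 8 3 3 7 8 6]

Answer: 5 8 3 3 7 8 6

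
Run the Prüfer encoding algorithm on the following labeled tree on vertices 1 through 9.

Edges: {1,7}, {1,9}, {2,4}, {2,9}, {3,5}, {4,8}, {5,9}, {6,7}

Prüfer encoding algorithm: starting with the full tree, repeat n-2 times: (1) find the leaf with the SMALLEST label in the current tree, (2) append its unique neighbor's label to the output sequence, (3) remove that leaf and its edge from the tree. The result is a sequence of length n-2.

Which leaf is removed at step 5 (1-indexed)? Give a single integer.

Answer: 1

Derivation:
Step 1: current leaves = {3,6,8}. Remove leaf 3 (neighbor: 5).
Step 2: current leaves = {5,6,8}. Remove leaf 5 (neighbor: 9).
Step 3: current leaves = {6,8}. Remove leaf 6 (neighbor: 7).
Step 4: current leaves = {7,8}. Remove leaf 7 (neighbor: 1).
Step 5: current leaves = {1,8}. Remove leaf 1 (neighbor: 9).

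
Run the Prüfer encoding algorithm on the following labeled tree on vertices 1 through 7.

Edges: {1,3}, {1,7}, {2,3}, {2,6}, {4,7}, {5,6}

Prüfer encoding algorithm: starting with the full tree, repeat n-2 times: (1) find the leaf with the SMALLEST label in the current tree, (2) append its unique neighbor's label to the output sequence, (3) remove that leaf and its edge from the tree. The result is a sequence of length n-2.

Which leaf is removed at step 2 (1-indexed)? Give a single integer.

Answer: 5

Derivation:
Step 1: current leaves = {4,5}. Remove leaf 4 (neighbor: 7).
Step 2: current leaves = {5,7}. Remove leaf 5 (neighbor: 6).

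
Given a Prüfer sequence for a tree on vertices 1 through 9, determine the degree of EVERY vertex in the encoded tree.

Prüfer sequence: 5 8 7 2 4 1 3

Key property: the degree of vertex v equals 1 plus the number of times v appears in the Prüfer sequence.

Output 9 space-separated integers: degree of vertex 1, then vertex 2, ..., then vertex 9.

p_1 = 5: count[5] becomes 1
p_2 = 8: count[8] becomes 1
p_3 = 7: count[7] becomes 1
p_4 = 2: count[2] becomes 1
p_5 = 4: count[4] becomes 1
p_6 = 1: count[1] becomes 1
p_7 = 3: count[3] becomes 1
Degrees (1 + count): deg[1]=1+1=2, deg[2]=1+1=2, deg[3]=1+1=2, deg[4]=1+1=2, deg[5]=1+1=2, deg[6]=1+0=1, deg[7]=1+1=2, deg[8]=1+1=2, deg[9]=1+0=1

Answer: 2 2 2 2 2 1 2 2 1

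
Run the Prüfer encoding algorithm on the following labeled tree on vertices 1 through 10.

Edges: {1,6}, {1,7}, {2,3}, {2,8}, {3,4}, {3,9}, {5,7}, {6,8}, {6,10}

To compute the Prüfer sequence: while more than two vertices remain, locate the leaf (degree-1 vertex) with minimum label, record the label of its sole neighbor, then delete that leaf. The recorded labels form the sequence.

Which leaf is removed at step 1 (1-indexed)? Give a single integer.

Step 1: current leaves = {4,5,9,10}. Remove leaf 4 (neighbor: 3).

Answer: 4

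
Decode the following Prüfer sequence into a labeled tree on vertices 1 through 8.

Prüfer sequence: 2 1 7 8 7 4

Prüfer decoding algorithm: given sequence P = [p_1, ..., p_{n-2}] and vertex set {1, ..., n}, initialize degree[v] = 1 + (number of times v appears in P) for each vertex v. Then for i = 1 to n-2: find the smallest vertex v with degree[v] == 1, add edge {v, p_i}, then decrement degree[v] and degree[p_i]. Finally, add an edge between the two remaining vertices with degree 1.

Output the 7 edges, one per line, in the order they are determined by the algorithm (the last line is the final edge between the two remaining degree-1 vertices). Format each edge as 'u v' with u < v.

Initial degrees: {1:2, 2:2, 3:1, 4:2, 5:1, 6:1, 7:3, 8:2}
Step 1: smallest deg-1 vertex = 3, p_1 = 2. Add edge {2,3}. Now deg[3]=0, deg[2]=1.
Step 2: smallest deg-1 vertex = 2, p_2 = 1. Add edge {1,2}. Now deg[2]=0, deg[1]=1.
Step 3: smallest deg-1 vertex = 1, p_3 = 7. Add edge {1,7}. Now deg[1]=0, deg[7]=2.
Step 4: smallest deg-1 vertex = 5, p_4 = 8. Add edge {5,8}. Now deg[5]=0, deg[8]=1.
Step 5: smallest deg-1 vertex = 6, p_5 = 7. Add edge {6,7}. Now deg[6]=0, deg[7]=1.
Step 6: smallest deg-1 vertex = 7, p_6 = 4. Add edge {4,7}. Now deg[7]=0, deg[4]=1.
Final: two remaining deg-1 vertices are 4, 8. Add edge {4,8}.

Answer: 2 3
1 2
1 7
5 8
6 7
4 7
4 8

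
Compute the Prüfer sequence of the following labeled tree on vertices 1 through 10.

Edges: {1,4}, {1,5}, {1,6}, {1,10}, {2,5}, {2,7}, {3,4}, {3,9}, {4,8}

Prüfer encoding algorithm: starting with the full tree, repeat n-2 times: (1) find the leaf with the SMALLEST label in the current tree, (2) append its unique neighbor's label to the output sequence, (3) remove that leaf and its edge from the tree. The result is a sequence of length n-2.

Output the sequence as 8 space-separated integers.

Step 1: leaves = {6,7,8,9,10}. Remove smallest leaf 6, emit neighbor 1.
Step 2: leaves = {7,8,9,10}. Remove smallest leaf 7, emit neighbor 2.
Step 3: leaves = {2,8,9,10}. Remove smallest leaf 2, emit neighbor 5.
Step 4: leaves = {5,8,9,10}. Remove smallest leaf 5, emit neighbor 1.
Step 5: leaves = {8,9,10}. Remove smallest leaf 8, emit neighbor 4.
Step 6: leaves = {9,10}. Remove smallest leaf 9, emit neighbor 3.
Step 7: leaves = {3,10}. Remove smallest leaf 3, emit neighbor 4.
Step 8: leaves = {4,10}. Remove smallest leaf 4, emit neighbor 1.
Done: 2 vertices remain (1, 10). Sequence = [1 2 5 1 4 3 4 1]

Answer: 1 2 5 1 4 3 4 1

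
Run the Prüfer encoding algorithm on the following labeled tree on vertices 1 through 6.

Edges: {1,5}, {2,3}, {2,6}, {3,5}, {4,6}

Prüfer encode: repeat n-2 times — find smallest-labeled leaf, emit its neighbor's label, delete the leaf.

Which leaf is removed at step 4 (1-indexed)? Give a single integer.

Step 1: current leaves = {1,4}. Remove leaf 1 (neighbor: 5).
Step 2: current leaves = {4,5}. Remove leaf 4 (neighbor: 6).
Step 3: current leaves = {5,6}. Remove leaf 5 (neighbor: 3).
Step 4: current leaves = {3,6}. Remove leaf 3 (neighbor: 2).

Answer: 3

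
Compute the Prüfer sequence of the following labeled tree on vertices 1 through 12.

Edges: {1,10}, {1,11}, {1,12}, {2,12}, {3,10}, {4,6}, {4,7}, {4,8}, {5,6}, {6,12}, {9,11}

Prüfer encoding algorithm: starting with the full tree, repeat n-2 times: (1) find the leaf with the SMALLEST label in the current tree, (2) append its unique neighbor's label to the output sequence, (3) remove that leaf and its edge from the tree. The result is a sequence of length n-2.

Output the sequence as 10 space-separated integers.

Step 1: leaves = {2,3,5,7,8,9}. Remove smallest leaf 2, emit neighbor 12.
Step 2: leaves = {3,5,7,8,9}. Remove smallest leaf 3, emit neighbor 10.
Step 3: leaves = {5,7,8,9,10}. Remove smallest leaf 5, emit neighbor 6.
Step 4: leaves = {7,8,9,10}. Remove smallest leaf 7, emit neighbor 4.
Step 5: leaves = {8,9,10}. Remove smallest leaf 8, emit neighbor 4.
Step 6: leaves = {4,9,10}. Remove smallest leaf 4, emit neighbor 6.
Step 7: leaves = {6,9,10}. Remove smallest leaf 6, emit neighbor 12.
Step 8: leaves = {9,10,12}. Remove smallest leaf 9, emit neighbor 11.
Step 9: leaves = {10,11,12}. Remove smallest leaf 10, emit neighbor 1.
Step 10: leaves = {11,12}. Remove smallest leaf 11, emit neighbor 1.
Done: 2 vertices remain (1, 12). Sequence = [12 10 6 4 4 6 12 11 1 1]

Answer: 12 10 6 4 4 6 12 11 1 1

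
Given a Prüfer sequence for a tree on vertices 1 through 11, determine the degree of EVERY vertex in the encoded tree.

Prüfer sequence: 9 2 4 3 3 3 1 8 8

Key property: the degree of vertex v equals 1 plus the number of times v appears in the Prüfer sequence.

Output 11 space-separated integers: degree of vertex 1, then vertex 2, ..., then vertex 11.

p_1 = 9: count[9] becomes 1
p_2 = 2: count[2] becomes 1
p_3 = 4: count[4] becomes 1
p_4 = 3: count[3] becomes 1
p_5 = 3: count[3] becomes 2
p_6 = 3: count[3] becomes 3
p_7 = 1: count[1] becomes 1
p_8 = 8: count[8] becomes 1
p_9 = 8: count[8] becomes 2
Degrees (1 + count): deg[1]=1+1=2, deg[2]=1+1=2, deg[3]=1+3=4, deg[4]=1+1=2, deg[5]=1+0=1, deg[6]=1+0=1, deg[7]=1+0=1, deg[8]=1+2=3, deg[9]=1+1=2, deg[10]=1+0=1, deg[11]=1+0=1

Answer: 2 2 4 2 1 1 1 3 2 1 1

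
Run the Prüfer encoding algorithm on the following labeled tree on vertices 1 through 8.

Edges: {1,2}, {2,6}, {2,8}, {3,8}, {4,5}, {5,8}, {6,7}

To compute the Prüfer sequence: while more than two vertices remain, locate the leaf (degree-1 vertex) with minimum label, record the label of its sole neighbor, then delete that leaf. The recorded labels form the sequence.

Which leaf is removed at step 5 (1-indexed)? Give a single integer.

Answer: 7

Derivation:
Step 1: current leaves = {1,3,4,7}. Remove leaf 1 (neighbor: 2).
Step 2: current leaves = {3,4,7}. Remove leaf 3 (neighbor: 8).
Step 3: current leaves = {4,7}. Remove leaf 4 (neighbor: 5).
Step 4: current leaves = {5,7}. Remove leaf 5 (neighbor: 8).
Step 5: current leaves = {7,8}. Remove leaf 7 (neighbor: 6).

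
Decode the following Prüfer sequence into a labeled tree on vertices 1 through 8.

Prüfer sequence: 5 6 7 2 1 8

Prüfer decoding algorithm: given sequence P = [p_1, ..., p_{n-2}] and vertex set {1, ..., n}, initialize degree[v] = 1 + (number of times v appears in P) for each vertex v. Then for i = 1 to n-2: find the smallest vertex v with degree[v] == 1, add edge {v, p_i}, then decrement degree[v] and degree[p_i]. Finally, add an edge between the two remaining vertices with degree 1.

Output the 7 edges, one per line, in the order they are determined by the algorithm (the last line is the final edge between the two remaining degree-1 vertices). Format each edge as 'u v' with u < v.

Answer: 3 5
4 6
5 7
2 6
1 2
1 8
7 8

Derivation:
Initial degrees: {1:2, 2:2, 3:1, 4:1, 5:2, 6:2, 7:2, 8:2}
Step 1: smallest deg-1 vertex = 3, p_1 = 5. Add edge {3,5}. Now deg[3]=0, deg[5]=1.
Step 2: smallest deg-1 vertex = 4, p_2 = 6. Add edge {4,6}. Now deg[4]=0, deg[6]=1.
Step 3: smallest deg-1 vertex = 5, p_3 = 7. Add edge {5,7}. Now deg[5]=0, deg[7]=1.
Step 4: smallest deg-1 vertex = 6, p_4 = 2. Add edge {2,6}. Now deg[6]=0, deg[2]=1.
Step 5: smallest deg-1 vertex = 2, p_5 = 1. Add edge {1,2}. Now deg[2]=0, deg[1]=1.
Step 6: smallest deg-1 vertex = 1, p_6 = 8. Add edge {1,8}. Now deg[1]=0, deg[8]=1.
Final: two remaining deg-1 vertices are 7, 8. Add edge {7,8}.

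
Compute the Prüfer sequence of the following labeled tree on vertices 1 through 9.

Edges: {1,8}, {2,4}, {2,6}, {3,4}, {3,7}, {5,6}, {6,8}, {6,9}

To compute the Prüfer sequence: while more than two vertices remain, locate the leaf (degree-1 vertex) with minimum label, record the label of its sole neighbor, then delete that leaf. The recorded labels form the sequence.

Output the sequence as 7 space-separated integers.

Answer: 8 6 3 4 2 6 6

Derivation:
Step 1: leaves = {1,5,7,9}. Remove smallest leaf 1, emit neighbor 8.
Step 2: leaves = {5,7,8,9}. Remove smallest leaf 5, emit neighbor 6.
Step 3: leaves = {7,8,9}. Remove smallest leaf 7, emit neighbor 3.
Step 4: leaves = {3,8,9}. Remove smallest leaf 3, emit neighbor 4.
Step 5: leaves = {4,8,9}. Remove smallest leaf 4, emit neighbor 2.
Step 6: leaves = {2,8,9}. Remove smallest leaf 2, emit neighbor 6.
Step 7: leaves = {8,9}. Remove smallest leaf 8, emit neighbor 6.
Done: 2 vertices remain (6, 9). Sequence = [8 6 3 4 2 6 6]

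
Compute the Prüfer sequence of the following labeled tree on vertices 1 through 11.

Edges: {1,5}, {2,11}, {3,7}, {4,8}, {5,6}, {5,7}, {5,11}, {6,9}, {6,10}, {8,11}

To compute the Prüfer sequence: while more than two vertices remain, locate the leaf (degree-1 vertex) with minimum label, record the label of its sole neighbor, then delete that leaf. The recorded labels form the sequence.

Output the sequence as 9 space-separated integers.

Step 1: leaves = {1,2,3,4,9,10}. Remove smallest leaf 1, emit neighbor 5.
Step 2: leaves = {2,3,4,9,10}. Remove smallest leaf 2, emit neighbor 11.
Step 3: leaves = {3,4,9,10}. Remove smallest leaf 3, emit neighbor 7.
Step 4: leaves = {4,7,9,10}. Remove smallest leaf 4, emit neighbor 8.
Step 5: leaves = {7,8,9,10}. Remove smallest leaf 7, emit neighbor 5.
Step 6: leaves = {8,9,10}. Remove smallest leaf 8, emit neighbor 11.
Step 7: leaves = {9,10,11}. Remove smallest leaf 9, emit neighbor 6.
Step 8: leaves = {10,11}. Remove smallest leaf 10, emit neighbor 6.
Step 9: leaves = {6,11}. Remove smallest leaf 6, emit neighbor 5.
Done: 2 vertices remain (5, 11). Sequence = [5 11 7 8 5 11 6 6 5]

Answer: 5 11 7 8 5 11 6 6 5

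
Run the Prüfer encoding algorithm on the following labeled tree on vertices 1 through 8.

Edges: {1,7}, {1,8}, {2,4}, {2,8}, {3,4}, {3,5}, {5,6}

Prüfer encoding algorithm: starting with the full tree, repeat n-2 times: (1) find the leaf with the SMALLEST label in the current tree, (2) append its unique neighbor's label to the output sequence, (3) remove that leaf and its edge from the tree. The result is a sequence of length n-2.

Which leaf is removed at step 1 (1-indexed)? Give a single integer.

Step 1: current leaves = {6,7}. Remove leaf 6 (neighbor: 5).

Answer: 6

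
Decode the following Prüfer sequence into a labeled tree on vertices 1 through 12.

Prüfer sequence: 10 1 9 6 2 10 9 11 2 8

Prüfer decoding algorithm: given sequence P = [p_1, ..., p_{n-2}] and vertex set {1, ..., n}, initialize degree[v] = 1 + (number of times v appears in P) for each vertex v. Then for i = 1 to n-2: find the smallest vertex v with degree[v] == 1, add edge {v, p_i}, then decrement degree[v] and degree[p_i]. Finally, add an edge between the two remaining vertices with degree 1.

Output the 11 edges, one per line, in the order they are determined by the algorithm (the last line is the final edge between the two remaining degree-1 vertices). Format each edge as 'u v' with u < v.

Answer: 3 10
1 4
1 9
5 6
2 6
7 10
9 10
9 11
2 11
2 8
8 12

Derivation:
Initial degrees: {1:2, 2:3, 3:1, 4:1, 5:1, 6:2, 7:1, 8:2, 9:3, 10:3, 11:2, 12:1}
Step 1: smallest deg-1 vertex = 3, p_1 = 10. Add edge {3,10}. Now deg[3]=0, deg[10]=2.
Step 2: smallest deg-1 vertex = 4, p_2 = 1. Add edge {1,4}. Now deg[4]=0, deg[1]=1.
Step 3: smallest deg-1 vertex = 1, p_3 = 9. Add edge {1,9}. Now deg[1]=0, deg[9]=2.
Step 4: smallest deg-1 vertex = 5, p_4 = 6. Add edge {5,6}. Now deg[5]=0, deg[6]=1.
Step 5: smallest deg-1 vertex = 6, p_5 = 2. Add edge {2,6}. Now deg[6]=0, deg[2]=2.
Step 6: smallest deg-1 vertex = 7, p_6 = 10. Add edge {7,10}. Now deg[7]=0, deg[10]=1.
Step 7: smallest deg-1 vertex = 10, p_7 = 9. Add edge {9,10}. Now deg[10]=0, deg[9]=1.
Step 8: smallest deg-1 vertex = 9, p_8 = 11. Add edge {9,11}. Now deg[9]=0, deg[11]=1.
Step 9: smallest deg-1 vertex = 11, p_9 = 2. Add edge {2,11}. Now deg[11]=0, deg[2]=1.
Step 10: smallest deg-1 vertex = 2, p_10 = 8. Add edge {2,8}. Now deg[2]=0, deg[8]=1.
Final: two remaining deg-1 vertices are 8, 12. Add edge {8,12}.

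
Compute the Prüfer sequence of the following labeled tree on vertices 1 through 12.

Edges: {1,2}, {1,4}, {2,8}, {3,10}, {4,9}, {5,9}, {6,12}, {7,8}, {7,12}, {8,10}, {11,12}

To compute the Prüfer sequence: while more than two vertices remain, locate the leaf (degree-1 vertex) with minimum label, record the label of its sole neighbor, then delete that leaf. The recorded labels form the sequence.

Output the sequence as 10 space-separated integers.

Answer: 10 9 12 4 1 2 8 8 7 12

Derivation:
Step 1: leaves = {3,5,6,11}. Remove smallest leaf 3, emit neighbor 10.
Step 2: leaves = {5,6,10,11}. Remove smallest leaf 5, emit neighbor 9.
Step 3: leaves = {6,9,10,11}. Remove smallest leaf 6, emit neighbor 12.
Step 4: leaves = {9,10,11}. Remove smallest leaf 9, emit neighbor 4.
Step 5: leaves = {4,10,11}. Remove smallest leaf 4, emit neighbor 1.
Step 6: leaves = {1,10,11}. Remove smallest leaf 1, emit neighbor 2.
Step 7: leaves = {2,10,11}. Remove smallest leaf 2, emit neighbor 8.
Step 8: leaves = {10,11}. Remove smallest leaf 10, emit neighbor 8.
Step 9: leaves = {8,11}. Remove smallest leaf 8, emit neighbor 7.
Step 10: leaves = {7,11}. Remove smallest leaf 7, emit neighbor 12.
Done: 2 vertices remain (11, 12). Sequence = [10 9 12 4 1 2 8 8 7 12]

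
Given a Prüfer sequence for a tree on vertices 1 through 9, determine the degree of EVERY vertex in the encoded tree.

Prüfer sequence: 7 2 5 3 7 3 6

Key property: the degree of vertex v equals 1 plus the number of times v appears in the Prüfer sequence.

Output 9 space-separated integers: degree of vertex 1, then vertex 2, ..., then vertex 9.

p_1 = 7: count[7] becomes 1
p_2 = 2: count[2] becomes 1
p_3 = 5: count[5] becomes 1
p_4 = 3: count[3] becomes 1
p_5 = 7: count[7] becomes 2
p_6 = 3: count[3] becomes 2
p_7 = 6: count[6] becomes 1
Degrees (1 + count): deg[1]=1+0=1, deg[2]=1+1=2, deg[3]=1+2=3, deg[4]=1+0=1, deg[5]=1+1=2, deg[6]=1+1=2, deg[7]=1+2=3, deg[8]=1+0=1, deg[9]=1+0=1

Answer: 1 2 3 1 2 2 3 1 1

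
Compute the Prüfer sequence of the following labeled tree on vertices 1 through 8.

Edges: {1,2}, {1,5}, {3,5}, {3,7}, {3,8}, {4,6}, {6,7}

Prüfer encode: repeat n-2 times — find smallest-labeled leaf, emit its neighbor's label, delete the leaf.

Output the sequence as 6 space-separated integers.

Step 1: leaves = {2,4,8}. Remove smallest leaf 2, emit neighbor 1.
Step 2: leaves = {1,4,8}. Remove smallest leaf 1, emit neighbor 5.
Step 3: leaves = {4,5,8}. Remove smallest leaf 4, emit neighbor 6.
Step 4: leaves = {5,6,8}. Remove smallest leaf 5, emit neighbor 3.
Step 5: leaves = {6,8}. Remove smallest leaf 6, emit neighbor 7.
Step 6: leaves = {7,8}. Remove smallest leaf 7, emit neighbor 3.
Done: 2 vertices remain (3, 8). Sequence = [1 5 6 3 7 3]

Answer: 1 5 6 3 7 3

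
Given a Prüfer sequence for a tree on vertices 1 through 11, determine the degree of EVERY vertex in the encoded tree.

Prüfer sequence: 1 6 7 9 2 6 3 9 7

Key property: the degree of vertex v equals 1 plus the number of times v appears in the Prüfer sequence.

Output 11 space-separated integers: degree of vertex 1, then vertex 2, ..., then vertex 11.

Answer: 2 2 2 1 1 3 3 1 3 1 1

Derivation:
p_1 = 1: count[1] becomes 1
p_2 = 6: count[6] becomes 1
p_3 = 7: count[7] becomes 1
p_4 = 9: count[9] becomes 1
p_5 = 2: count[2] becomes 1
p_6 = 6: count[6] becomes 2
p_7 = 3: count[3] becomes 1
p_8 = 9: count[9] becomes 2
p_9 = 7: count[7] becomes 2
Degrees (1 + count): deg[1]=1+1=2, deg[2]=1+1=2, deg[3]=1+1=2, deg[4]=1+0=1, deg[5]=1+0=1, deg[6]=1+2=3, deg[7]=1+2=3, deg[8]=1+0=1, deg[9]=1+2=3, deg[10]=1+0=1, deg[11]=1+0=1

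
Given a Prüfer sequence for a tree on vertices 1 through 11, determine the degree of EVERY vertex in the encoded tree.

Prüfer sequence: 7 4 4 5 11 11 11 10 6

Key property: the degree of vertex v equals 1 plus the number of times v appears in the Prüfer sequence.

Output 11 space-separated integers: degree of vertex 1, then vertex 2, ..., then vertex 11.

p_1 = 7: count[7] becomes 1
p_2 = 4: count[4] becomes 1
p_3 = 4: count[4] becomes 2
p_4 = 5: count[5] becomes 1
p_5 = 11: count[11] becomes 1
p_6 = 11: count[11] becomes 2
p_7 = 11: count[11] becomes 3
p_8 = 10: count[10] becomes 1
p_9 = 6: count[6] becomes 1
Degrees (1 + count): deg[1]=1+0=1, deg[2]=1+0=1, deg[3]=1+0=1, deg[4]=1+2=3, deg[5]=1+1=2, deg[6]=1+1=2, deg[7]=1+1=2, deg[8]=1+0=1, deg[9]=1+0=1, deg[10]=1+1=2, deg[11]=1+3=4

Answer: 1 1 1 3 2 2 2 1 1 2 4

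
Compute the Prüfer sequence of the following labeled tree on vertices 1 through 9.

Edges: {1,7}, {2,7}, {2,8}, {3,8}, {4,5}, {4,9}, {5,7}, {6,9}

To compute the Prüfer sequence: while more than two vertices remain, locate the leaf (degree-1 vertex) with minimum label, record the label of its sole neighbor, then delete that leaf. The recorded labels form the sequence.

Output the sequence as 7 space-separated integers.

Step 1: leaves = {1,3,6}. Remove smallest leaf 1, emit neighbor 7.
Step 2: leaves = {3,6}. Remove smallest leaf 3, emit neighbor 8.
Step 3: leaves = {6,8}. Remove smallest leaf 6, emit neighbor 9.
Step 4: leaves = {8,9}. Remove smallest leaf 8, emit neighbor 2.
Step 5: leaves = {2,9}. Remove smallest leaf 2, emit neighbor 7.
Step 6: leaves = {7,9}. Remove smallest leaf 7, emit neighbor 5.
Step 7: leaves = {5,9}. Remove smallest leaf 5, emit neighbor 4.
Done: 2 vertices remain (4, 9). Sequence = [7 8 9 2 7 5 4]

Answer: 7 8 9 2 7 5 4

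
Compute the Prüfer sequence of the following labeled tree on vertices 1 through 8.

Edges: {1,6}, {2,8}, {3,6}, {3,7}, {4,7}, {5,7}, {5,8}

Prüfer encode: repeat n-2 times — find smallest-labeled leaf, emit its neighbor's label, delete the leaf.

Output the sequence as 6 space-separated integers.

Step 1: leaves = {1,2,4}. Remove smallest leaf 1, emit neighbor 6.
Step 2: leaves = {2,4,6}. Remove smallest leaf 2, emit neighbor 8.
Step 3: leaves = {4,6,8}. Remove smallest leaf 4, emit neighbor 7.
Step 4: leaves = {6,8}. Remove smallest leaf 6, emit neighbor 3.
Step 5: leaves = {3,8}. Remove smallest leaf 3, emit neighbor 7.
Step 6: leaves = {7,8}. Remove smallest leaf 7, emit neighbor 5.
Done: 2 vertices remain (5, 8). Sequence = [6 8 7 3 7 5]

Answer: 6 8 7 3 7 5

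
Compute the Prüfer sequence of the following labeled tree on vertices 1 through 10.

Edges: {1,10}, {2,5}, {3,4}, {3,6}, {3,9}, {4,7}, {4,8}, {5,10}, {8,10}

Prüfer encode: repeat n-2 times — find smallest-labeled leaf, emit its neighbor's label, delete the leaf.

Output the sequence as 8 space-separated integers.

Step 1: leaves = {1,2,6,7,9}. Remove smallest leaf 1, emit neighbor 10.
Step 2: leaves = {2,6,7,9}. Remove smallest leaf 2, emit neighbor 5.
Step 3: leaves = {5,6,7,9}. Remove smallest leaf 5, emit neighbor 10.
Step 4: leaves = {6,7,9,10}. Remove smallest leaf 6, emit neighbor 3.
Step 5: leaves = {7,9,10}. Remove smallest leaf 7, emit neighbor 4.
Step 6: leaves = {9,10}. Remove smallest leaf 9, emit neighbor 3.
Step 7: leaves = {3,10}. Remove smallest leaf 3, emit neighbor 4.
Step 8: leaves = {4,10}. Remove smallest leaf 4, emit neighbor 8.
Done: 2 vertices remain (8, 10). Sequence = [10 5 10 3 4 3 4 8]

Answer: 10 5 10 3 4 3 4 8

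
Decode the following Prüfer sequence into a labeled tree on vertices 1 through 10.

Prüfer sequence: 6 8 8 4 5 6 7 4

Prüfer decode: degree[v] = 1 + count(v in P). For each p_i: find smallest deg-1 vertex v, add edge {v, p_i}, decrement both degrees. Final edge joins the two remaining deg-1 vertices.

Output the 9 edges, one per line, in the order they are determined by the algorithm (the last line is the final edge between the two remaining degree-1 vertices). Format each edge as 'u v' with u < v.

Answer: 1 6
2 8
3 8
4 8
5 9
5 6
6 7
4 7
4 10

Derivation:
Initial degrees: {1:1, 2:1, 3:1, 4:3, 5:2, 6:3, 7:2, 8:3, 9:1, 10:1}
Step 1: smallest deg-1 vertex = 1, p_1 = 6. Add edge {1,6}. Now deg[1]=0, deg[6]=2.
Step 2: smallest deg-1 vertex = 2, p_2 = 8. Add edge {2,8}. Now deg[2]=0, deg[8]=2.
Step 3: smallest deg-1 vertex = 3, p_3 = 8. Add edge {3,8}. Now deg[3]=0, deg[8]=1.
Step 4: smallest deg-1 vertex = 8, p_4 = 4. Add edge {4,8}. Now deg[8]=0, deg[4]=2.
Step 5: smallest deg-1 vertex = 9, p_5 = 5. Add edge {5,9}. Now deg[9]=0, deg[5]=1.
Step 6: smallest deg-1 vertex = 5, p_6 = 6. Add edge {5,6}. Now deg[5]=0, deg[6]=1.
Step 7: smallest deg-1 vertex = 6, p_7 = 7. Add edge {6,7}. Now deg[6]=0, deg[7]=1.
Step 8: smallest deg-1 vertex = 7, p_8 = 4. Add edge {4,7}. Now deg[7]=0, deg[4]=1.
Final: two remaining deg-1 vertices are 4, 10. Add edge {4,10}.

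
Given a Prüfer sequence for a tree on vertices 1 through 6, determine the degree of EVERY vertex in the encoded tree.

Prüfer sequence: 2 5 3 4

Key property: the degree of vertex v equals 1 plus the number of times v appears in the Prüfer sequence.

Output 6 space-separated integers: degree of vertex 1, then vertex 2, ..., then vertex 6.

p_1 = 2: count[2] becomes 1
p_2 = 5: count[5] becomes 1
p_3 = 3: count[3] becomes 1
p_4 = 4: count[4] becomes 1
Degrees (1 + count): deg[1]=1+0=1, deg[2]=1+1=2, deg[3]=1+1=2, deg[4]=1+1=2, deg[5]=1+1=2, deg[6]=1+0=1

Answer: 1 2 2 2 2 1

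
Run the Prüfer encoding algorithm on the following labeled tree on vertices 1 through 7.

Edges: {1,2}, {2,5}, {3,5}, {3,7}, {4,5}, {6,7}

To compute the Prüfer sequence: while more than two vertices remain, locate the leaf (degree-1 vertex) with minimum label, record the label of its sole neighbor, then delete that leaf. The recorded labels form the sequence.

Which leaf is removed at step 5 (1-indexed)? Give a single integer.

Answer: 3

Derivation:
Step 1: current leaves = {1,4,6}. Remove leaf 1 (neighbor: 2).
Step 2: current leaves = {2,4,6}. Remove leaf 2 (neighbor: 5).
Step 3: current leaves = {4,6}. Remove leaf 4 (neighbor: 5).
Step 4: current leaves = {5,6}. Remove leaf 5 (neighbor: 3).
Step 5: current leaves = {3,6}. Remove leaf 3 (neighbor: 7).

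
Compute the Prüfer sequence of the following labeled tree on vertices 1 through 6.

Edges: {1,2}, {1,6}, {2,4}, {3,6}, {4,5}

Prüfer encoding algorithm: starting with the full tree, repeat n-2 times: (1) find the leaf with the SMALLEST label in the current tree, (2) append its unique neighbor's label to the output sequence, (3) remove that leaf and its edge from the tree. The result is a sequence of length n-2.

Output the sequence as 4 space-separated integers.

Step 1: leaves = {3,5}. Remove smallest leaf 3, emit neighbor 6.
Step 2: leaves = {5,6}. Remove smallest leaf 5, emit neighbor 4.
Step 3: leaves = {4,6}. Remove smallest leaf 4, emit neighbor 2.
Step 4: leaves = {2,6}. Remove smallest leaf 2, emit neighbor 1.
Done: 2 vertices remain (1, 6). Sequence = [6 4 2 1]

Answer: 6 4 2 1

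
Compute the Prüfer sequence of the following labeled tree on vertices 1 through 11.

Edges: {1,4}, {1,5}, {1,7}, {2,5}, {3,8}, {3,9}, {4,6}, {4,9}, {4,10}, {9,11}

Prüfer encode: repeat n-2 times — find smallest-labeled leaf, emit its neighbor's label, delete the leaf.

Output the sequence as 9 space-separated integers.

Answer: 5 1 4 1 4 3 9 4 9

Derivation:
Step 1: leaves = {2,6,7,8,10,11}. Remove smallest leaf 2, emit neighbor 5.
Step 2: leaves = {5,6,7,8,10,11}. Remove smallest leaf 5, emit neighbor 1.
Step 3: leaves = {6,7,8,10,11}. Remove smallest leaf 6, emit neighbor 4.
Step 4: leaves = {7,8,10,11}. Remove smallest leaf 7, emit neighbor 1.
Step 5: leaves = {1,8,10,11}. Remove smallest leaf 1, emit neighbor 4.
Step 6: leaves = {8,10,11}. Remove smallest leaf 8, emit neighbor 3.
Step 7: leaves = {3,10,11}. Remove smallest leaf 3, emit neighbor 9.
Step 8: leaves = {10,11}. Remove smallest leaf 10, emit neighbor 4.
Step 9: leaves = {4,11}. Remove smallest leaf 4, emit neighbor 9.
Done: 2 vertices remain (9, 11). Sequence = [5 1 4 1 4 3 9 4 9]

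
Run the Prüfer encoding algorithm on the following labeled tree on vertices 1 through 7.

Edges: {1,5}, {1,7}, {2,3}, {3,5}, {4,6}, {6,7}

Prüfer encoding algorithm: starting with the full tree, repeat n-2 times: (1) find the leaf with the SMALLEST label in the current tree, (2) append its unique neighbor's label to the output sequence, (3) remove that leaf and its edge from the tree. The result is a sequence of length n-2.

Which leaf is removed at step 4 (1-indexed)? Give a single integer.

Answer: 5

Derivation:
Step 1: current leaves = {2,4}. Remove leaf 2 (neighbor: 3).
Step 2: current leaves = {3,4}. Remove leaf 3 (neighbor: 5).
Step 3: current leaves = {4,5}. Remove leaf 4 (neighbor: 6).
Step 4: current leaves = {5,6}. Remove leaf 5 (neighbor: 1).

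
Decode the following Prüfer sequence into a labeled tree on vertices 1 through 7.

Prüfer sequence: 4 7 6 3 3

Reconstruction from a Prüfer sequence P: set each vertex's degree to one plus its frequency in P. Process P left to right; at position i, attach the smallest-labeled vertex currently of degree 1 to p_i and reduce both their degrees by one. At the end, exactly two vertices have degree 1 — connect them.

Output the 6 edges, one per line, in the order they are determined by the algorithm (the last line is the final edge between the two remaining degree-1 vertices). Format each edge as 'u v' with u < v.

Initial degrees: {1:1, 2:1, 3:3, 4:2, 5:1, 6:2, 7:2}
Step 1: smallest deg-1 vertex = 1, p_1 = 4. Add edge {1,4}. Now deg[1]=0, deg[4]=1.
Step 2: smallest deg-1 vertex = 2, p_2 = 7. Add edge {2,7}. Now deg[2]=0, deg[7]=1.
Step 3: smallest deg-1 vertex = 4, p_3 = 6. Add edge {4,6}. Now deg[4]=0, deg[6]=1.
Step 4: smallest deg-1 vertex = 5, p_4 = 3. Add edge {3,5}. Now deg[5]=0, deg[3]=2.
Step 5: smallest deg-1 vertex = 6, p_5 = 3. Add edge {3,6}. Now deg[6]=0, deg[3]=1.
Final: two remaining deg-1 vertices are 3, 7. Add edge {3,7}.

Answer: 1 4
2 7
4 6
3 5
3 6
3 7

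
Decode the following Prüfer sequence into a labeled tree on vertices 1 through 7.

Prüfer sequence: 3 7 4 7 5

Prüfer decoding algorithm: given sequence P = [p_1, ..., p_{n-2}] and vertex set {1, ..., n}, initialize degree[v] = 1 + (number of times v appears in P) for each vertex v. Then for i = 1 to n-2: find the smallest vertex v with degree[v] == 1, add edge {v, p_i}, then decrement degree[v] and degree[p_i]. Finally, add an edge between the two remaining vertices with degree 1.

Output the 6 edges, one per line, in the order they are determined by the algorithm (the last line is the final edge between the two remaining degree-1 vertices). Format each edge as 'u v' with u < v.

Initial degrees: {1:1, 2:1, 3:2, 4:2, 5:2, 6:1, 7:3}
Step 1: smallest deg-1 vertex = 1, p_1 = 3. Add edge {1,3}. Now deg[1]=0, deg[3]=1.
Step 2: smallest deg-1 vertex = 2, p_2 = 7. Add edge {2,7}. Now deg[2]=0, deg[7]=2.
Step 3: smallest deg-1 vertex = 3, p_3 = 4. Add edge {3,4}. Now deg[3]=0, deg[4]=1.
Step 4: smallest deg-1 vertex = 4, p_4 = 7. Add edge {4,7}. Now deg[4]=0, deg[7]=1.
Step 5: smallest deg-1 vertex = 6, p_5 = 5. Add edge {5,6}. Now deg[6]=0, deg[5]=1.
Final: two remaining deg-1 vertices are 5, 7. Add edge {5,7}.

Answer: 1 3
2 7
3 4
4 7
5 6
5 7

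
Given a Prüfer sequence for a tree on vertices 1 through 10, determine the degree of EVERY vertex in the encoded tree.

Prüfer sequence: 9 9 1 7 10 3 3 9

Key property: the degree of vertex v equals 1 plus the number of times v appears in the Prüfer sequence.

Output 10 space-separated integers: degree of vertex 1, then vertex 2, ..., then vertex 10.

Answer: 2 1 3 1 1 1 2 1 4 2

Derivation:
p_1 = 9: count[9] becomes 1
p_2 = 9: count[9] becomes 2
p_3 = 1: count[1] becomes 1
p_4 = 7: count[7] becomes 1
p_5 = 10: count[10] becomes 1
p_6 = 3: count[3] becomes 1
p_7 = 3: count[3] becomes 2
p_8 = 9: count[9] becomes 3
Degrees (1 + count): deg[1]=1+1=2, deg[2]=1+0=1, deg[3]=1+2=3, deg[4]=1+0=1, deg[5]=1+0=1, deg[6]=1+0=1, deg[7]=1+1=2, deg[8]=1+0=1, deg[9]=1+3=4, deg[10]=1+1=2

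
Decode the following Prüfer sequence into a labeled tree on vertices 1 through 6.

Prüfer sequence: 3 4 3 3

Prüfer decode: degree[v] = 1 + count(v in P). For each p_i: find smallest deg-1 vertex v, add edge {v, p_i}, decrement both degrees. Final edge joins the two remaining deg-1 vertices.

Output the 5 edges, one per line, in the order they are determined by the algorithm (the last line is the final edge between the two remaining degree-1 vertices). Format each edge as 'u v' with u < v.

Initial degrees: {1:1, 2:1, 3:4, 4:2, 5:1, 6:1}
Step 1: smallest deg-1 vertex = 1, p_1 = 3. Add edge {1,3}. Now deg[1]=0, deg[3]=3.
Step 2: smallest deg-1 vertex = 2, p_2 = 4. Add edge {2,4}. Now deg[2]=0, deg[4]=1.
Step 3: smallest deg-1 vertex = 4, p_3 = 3. Add edge {3,4}. Now deg[4]=0, deg[3]=2.
Step 4: smallest deg-1 vertex = 5, p_4 = 3. Add edge {3,5}. Now deg[5]=0, deg[3]=1.
Final: two remaining deg-1 vertices are 3, 6. Add edge {3,6}.

Answer: 1 3
2 4
3 4
3 5
3 6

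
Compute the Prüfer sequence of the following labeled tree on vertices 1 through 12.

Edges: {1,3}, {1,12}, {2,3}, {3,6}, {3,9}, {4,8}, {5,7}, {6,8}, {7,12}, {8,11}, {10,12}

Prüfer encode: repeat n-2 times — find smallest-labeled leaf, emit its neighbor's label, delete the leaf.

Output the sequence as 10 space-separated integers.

Answer: 3 8 7 12 3 12 8 6 3 1

Derivation:
Step 1: leaves = {2,4,5,9,10,11}. Remove smallest leaf 2, emit neighbor 3.
Step 2: leaves = {4,5,9,10,11}. Remove smallest leaf 4, emit neighbor 8.
Step 3: leaves = {5,9,10,11}. Remove smallest leaf 5, emit neighbor 7.
Step 4: leaves = {7,9,10,11}. Remove smallest leaf 7, emit neighbor 12.
Step 5: leaves = {9,10,11}. Remove smallest leaf 9, emit neighbor 3.
Step 6: leaves = {10,11}. Remove smallest leaf 10, emit neighbor 12.
Step 7: leaves = {11,12}. Remove smallest leaf 11, emit neighbor 8.
Step 8: leaves = {8,12}. Remove smallest leaf 8, emit neighbor 6.
Step 9: leaves = {6,12}. Remove smallest leaf 6, emit neighbor 3.
Step 10: leaves = {3,12}. Remove smallest leaf 3, emit neighbor 1.
Done: 2 vertices remain (1, 12). Sequence = [3 8 7 12 3 12 8 6 3 1]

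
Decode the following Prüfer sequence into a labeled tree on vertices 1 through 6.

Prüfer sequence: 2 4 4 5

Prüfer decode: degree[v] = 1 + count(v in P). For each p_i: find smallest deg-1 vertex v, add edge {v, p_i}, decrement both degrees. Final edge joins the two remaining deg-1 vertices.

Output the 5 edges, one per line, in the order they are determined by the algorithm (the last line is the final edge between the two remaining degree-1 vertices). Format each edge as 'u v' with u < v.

Answer: 1 2
2 4
3 4
4 5
5 6

Derivation:
Initial degrees: {1:1, 2:2, 3:1, 4:3, 5:2, 6:1}
Step 1: smallest deg-1 vertex = 1, p_1 = 2. Add edge {1,2}. Now deg[1]=0, deg[2]=1.
Step 2: smallest deg-1 vertex = 2, p_2 = 4. Add edge {2,4}. Now deg[2]=0, deg[4]=2.
Step 3: smallest deg-1 vertex = 3, p_3 = 4. Add edge {3,4}. Now deg[3]=0, deg[4]=1.
Step 4: smallest deg-1 vertex = 4, p_4 = 5. Add edge {4,5}. Now deg[4]=0, deg[5]=1.
Final: two remaining deg-1 vertices are 5, 6. Add edge {5,6}.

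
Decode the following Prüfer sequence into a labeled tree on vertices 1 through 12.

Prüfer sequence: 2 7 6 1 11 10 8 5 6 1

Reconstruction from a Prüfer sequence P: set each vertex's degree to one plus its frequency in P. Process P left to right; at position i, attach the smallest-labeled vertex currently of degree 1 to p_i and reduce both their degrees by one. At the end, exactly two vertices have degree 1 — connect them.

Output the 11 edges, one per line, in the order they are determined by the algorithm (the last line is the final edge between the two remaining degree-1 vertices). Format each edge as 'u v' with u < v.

Initial degrees: {1:3, 2:2, 3:1, 4:1, 5:2, 6:3, 7:2, 8:2, 9:1, 10:2, 11:2, 12:1}
Step 1: smallest deg-1 vertex = 3, p_1 = 2. Add edge {2,3}. Now deg[3]=0, deg[2]=1.
Step 2: smallest deg-1 vertex = 2, p_2 = 7. Add edge {2,7}. Now deg[2]=0, deg[7]=1.
Step 3: smallest deg-1 vertex = 4, p_3 = 6. Add edge {4,6}. Now deg[4]=0, deg[6]=2.
Step 4: smallest deg-1 vertex = 7, p_4 = 1. Add edge {1,7}. Now deg[7]=0, deg[1]=2.
Step 5: smallest deg-1 vertex = 9, p_5 = 11. Add edge {9,11}. Now deg[9]=0, deg[11]=1.
Step 6: smallest deg-1 vertex = 11, p_6 = 10. Add edge {10,11}. Now deg[11]=0, deg[10]=1.
Step 7: smallest deg-1 vertex = 10, p_7 = 8. Add edge {8,10}. Now deg[10]=0, deg[8]=1.
Step 8: smallest deg-1 vertex = 8, p_8 = 5. Add edge {5,8}. Now deg[8]=0, deg[5]=1.
Step 9: smallest deg-1 vertex = 5, p_9 = 6. Add edge {5,6}. Now deg[5]=0, deg[6]=1.
Step 10: smallest deg-1 vertex = 6, p_10 = 1. Add edge {1,6}. Now deg[6]=0, deg[1]=1.
Final: two remaining deg-1 vertices are 1, 12. Add edge {1,12}.

Answer: 2 3
2 7
4 6
1 7
9 11
10 11
8 10
5 8
5 6
1 6
1 12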